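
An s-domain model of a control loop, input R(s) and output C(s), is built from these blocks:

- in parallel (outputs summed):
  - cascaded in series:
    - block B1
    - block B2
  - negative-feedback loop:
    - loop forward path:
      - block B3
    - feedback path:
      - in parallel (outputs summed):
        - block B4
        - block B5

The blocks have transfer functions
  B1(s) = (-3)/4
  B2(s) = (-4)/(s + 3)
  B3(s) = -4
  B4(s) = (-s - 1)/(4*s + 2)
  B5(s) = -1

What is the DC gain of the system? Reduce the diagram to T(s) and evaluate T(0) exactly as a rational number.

1. cascade B1, B2, giving 3/(s + 3)
2. combine B4, B5 in parallel, giving (-5*s - 3)/(4*s + 2)
3. close the feedback loop around B3, (B4+B5), giving (-8*s - 4)/(12*s + 7)
4. reduce the parallel group (B1*B2), [B3/(1+B3*(B4+B5))], giving (-8*s^2 + 8*s + 9)/(12*s^2 + 43*s + 21)
Step 4 gives the overall T(s). Then T(0) = 9/21 = 3/7.

Hence the answer: 3/7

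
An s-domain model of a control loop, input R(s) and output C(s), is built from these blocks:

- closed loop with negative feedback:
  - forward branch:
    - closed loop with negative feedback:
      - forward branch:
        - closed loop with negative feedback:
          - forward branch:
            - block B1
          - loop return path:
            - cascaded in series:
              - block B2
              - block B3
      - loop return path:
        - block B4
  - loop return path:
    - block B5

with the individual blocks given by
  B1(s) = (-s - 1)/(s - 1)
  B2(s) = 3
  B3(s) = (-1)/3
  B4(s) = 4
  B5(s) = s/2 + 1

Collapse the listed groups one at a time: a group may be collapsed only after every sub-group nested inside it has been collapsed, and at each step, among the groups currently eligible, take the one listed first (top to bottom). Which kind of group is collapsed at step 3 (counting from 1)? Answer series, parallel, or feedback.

Step 1 - series reduction of B2, B3
Step 2 - reduce the feedback loop with forward B1 and return (B2*B3)
Step 3 - apply the feedback formula to [B1/(1+B1*(B2*B3))], B4
Step 4 - collapse the loop ([[B1/(1+B1*(B2*B3))]/(1+[B1/(1+B1*(B2*B3))]*B4)] forward, B5 return)
At step 3 the group reduced is feedback.

Hence the answer: feedback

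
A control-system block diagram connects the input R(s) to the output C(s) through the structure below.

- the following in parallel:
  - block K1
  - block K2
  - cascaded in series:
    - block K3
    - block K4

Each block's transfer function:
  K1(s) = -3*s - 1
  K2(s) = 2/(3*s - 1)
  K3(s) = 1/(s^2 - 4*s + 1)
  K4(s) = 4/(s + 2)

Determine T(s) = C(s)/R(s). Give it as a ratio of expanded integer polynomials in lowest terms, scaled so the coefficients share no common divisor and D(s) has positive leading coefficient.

[1] combine K3, K4 in series gives 4/(s^3 - 2*s^2 - 7*s + 2)
[2] add K1, K2, (K3*K4) (parallel): this yields T(s), and no further normalization is needed

Final answer: (-9*s^5 + 18*s^4 + 66*s^3 - 24*s^2 - 9*s + 2)/(3*s^4 - 7*s^3 - 19*s^2 + 13*s - 2)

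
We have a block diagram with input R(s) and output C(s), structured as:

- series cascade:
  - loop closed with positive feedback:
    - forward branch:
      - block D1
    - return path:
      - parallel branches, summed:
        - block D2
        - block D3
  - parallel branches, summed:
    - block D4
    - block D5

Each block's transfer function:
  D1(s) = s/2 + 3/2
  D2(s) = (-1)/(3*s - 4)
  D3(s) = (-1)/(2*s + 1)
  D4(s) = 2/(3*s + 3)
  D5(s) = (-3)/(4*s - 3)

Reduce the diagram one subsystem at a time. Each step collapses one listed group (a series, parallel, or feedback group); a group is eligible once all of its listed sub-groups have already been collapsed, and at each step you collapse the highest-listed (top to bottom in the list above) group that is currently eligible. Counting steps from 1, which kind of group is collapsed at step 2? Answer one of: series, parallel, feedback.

Step 1: parallel reduction of D2, D3
Step 2: apply the feedback formula to D1, (D2+D3)
Step 3: add D4, D5 (parallel)
Step 4: combine [D1/(1-D1*(D2+D3))], (D4+D5) in series
At step 2 the group reduced is feedback.

Final answer: feedback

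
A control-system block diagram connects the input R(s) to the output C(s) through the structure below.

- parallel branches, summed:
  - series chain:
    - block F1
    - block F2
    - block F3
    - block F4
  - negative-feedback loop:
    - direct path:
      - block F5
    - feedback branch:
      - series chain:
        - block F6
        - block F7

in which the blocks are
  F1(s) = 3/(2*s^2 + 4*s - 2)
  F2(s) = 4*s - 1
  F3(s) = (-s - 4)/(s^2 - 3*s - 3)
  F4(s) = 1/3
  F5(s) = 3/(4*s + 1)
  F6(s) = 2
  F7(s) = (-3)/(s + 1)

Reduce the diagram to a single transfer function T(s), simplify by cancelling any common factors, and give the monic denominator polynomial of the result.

Answer: s^6 + s^5/4 - 31*s^4/2 - 45*s^3/4 + 167*s^2/4 + 33*s/2 - 51/4

Working:
(1) combine F1, F2, F3, F4 in series = (-4*s^2 - 15*s + 4)/(2*s^4 - 2*s^3 - 20*s^2 - 6*s + 6)
(2) series reduction of F6, F7 = (-6)/(s + 1)
(3) collapse the loop (F5 forward, (F6*F7) return) = (3*s + 3)/(4*s^2 + 5*s - 17)
(4) combine (F1*F2*F3*F4), [F5/(1+F5*(F6*F7))] in parallel = (6*s^5 - 16*s^4 - 146*s^3 - 69*s^2 + 275*s - 50)/(8*s^6 + 2*s^5 - 124*s^4 - 90*s^3 + 334*s^2 + 132*s - 102)
T(s) is the step-4 result (common factors already cancelled). Leading coefficient of the denominator: 8. Divide through by 8 for the monic polynomial.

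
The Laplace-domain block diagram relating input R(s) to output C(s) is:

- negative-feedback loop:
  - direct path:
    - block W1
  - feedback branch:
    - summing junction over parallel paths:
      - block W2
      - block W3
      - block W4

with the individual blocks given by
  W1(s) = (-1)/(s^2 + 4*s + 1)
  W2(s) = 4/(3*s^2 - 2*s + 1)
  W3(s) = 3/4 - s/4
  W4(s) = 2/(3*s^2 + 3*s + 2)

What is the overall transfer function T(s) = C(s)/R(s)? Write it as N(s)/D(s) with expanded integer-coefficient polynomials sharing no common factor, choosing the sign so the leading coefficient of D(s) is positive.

First reduce the diagram to T(s).

Step 1: reduce the parallel group W2, W3, W4 = (-9*s^5 + 24*s^4 + 6*s^3 + 82*s^2 + 27*s + 46)/(36*s^4 + 12*s^3 + 12*s^2 - 4*s + 8)
Step 2: feedback reduction of W1, (W2+W3+W4), which is the overall transfer function T(s) = C(s)/R(s) in lowest terms

Answer: (-36*s^4 - 12*s^3 - 12*s^2 + 4*s - 8)/(36*s^6 + 165*s^5 + 72*s^4 + 50*s^3 - 78*s^2 + s - 38)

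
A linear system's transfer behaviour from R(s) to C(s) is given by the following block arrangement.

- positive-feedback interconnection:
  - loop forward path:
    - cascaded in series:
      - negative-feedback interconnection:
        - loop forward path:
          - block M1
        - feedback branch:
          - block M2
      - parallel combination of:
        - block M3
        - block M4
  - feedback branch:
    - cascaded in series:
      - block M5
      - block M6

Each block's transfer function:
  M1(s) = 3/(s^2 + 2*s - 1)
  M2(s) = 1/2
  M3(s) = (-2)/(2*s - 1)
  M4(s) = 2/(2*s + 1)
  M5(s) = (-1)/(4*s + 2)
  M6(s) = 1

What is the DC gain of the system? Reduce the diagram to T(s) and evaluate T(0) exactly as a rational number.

1. feedback reduction of M1, M2 gives 6/(2*s^2 + 4*s + 1)
2. add M3, M4 (parallel) gives (-4)/(4*s^2 - 1)
3. series reduction of [M1/(1+M1*M2)], (M3+M4) gives (-24)/(8*s^4 + 16*s^3 + 2*s^2 - 4*s - 1)
4. combine M5, M6 in series gives (-1)/(4*s + 2)
5. close the feedback loop around ([M1/(1+M1*M2)]*(M3+M4)), (M5*M6) gives (-48*s - 24)/(16*s^5 + 40*s^4 + 20*s^3 - 6*s^2 - 6*s - 13)
The step-5 result is T(s). Setting s = 0: T(0) = -24/(-13) = 24/13.

Hence the answer: 24/13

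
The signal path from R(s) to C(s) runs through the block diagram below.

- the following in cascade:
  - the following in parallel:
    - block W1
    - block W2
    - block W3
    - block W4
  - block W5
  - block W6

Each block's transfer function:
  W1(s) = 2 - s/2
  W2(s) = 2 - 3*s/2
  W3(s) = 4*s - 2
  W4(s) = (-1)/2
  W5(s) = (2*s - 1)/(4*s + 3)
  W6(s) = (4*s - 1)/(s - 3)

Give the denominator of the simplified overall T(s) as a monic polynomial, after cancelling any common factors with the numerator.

First reduce the diagram to T(s).

Step 1 - sum the parallel branches W1, W2, W3, W4 -> 2*s + 3/2
Step 2 - series reduction of (W1+W2+W3+W4), W5, W6 -> (8*s^2 - 6*s + 1)/(2*s - 6)
T(s) is the step-2 result (common factors already cancelled). Leading coefficient of the denominator: 2. Divide through by 2 for the monic polynomial.

Answer: s - 3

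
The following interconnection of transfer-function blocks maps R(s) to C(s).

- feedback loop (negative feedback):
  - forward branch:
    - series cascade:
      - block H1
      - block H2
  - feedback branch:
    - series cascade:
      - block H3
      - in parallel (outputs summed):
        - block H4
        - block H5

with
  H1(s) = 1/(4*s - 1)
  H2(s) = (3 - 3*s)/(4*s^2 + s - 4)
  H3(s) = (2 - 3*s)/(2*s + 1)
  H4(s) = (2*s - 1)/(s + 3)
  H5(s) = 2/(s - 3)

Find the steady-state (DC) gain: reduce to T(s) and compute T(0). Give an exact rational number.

Reducing step by step:

Step 1. combine H1, H2 in series gives (3 - 3*s)/(16*s^3 - 17*s + 4)
Step 2. sum the parallel branches H4, H5 gives (2*s^2 - 5*s + 9)/(s^2 - 9)
Step 3. multiply H3, (H4+H5) (series) gives (-6*s^3 + 19*s^2 - 37*s + 18)/(2*s^3 + s^2 - 18*s - 9)
Step 4. reduce the feedback loop with forward (H1*H2) and return (H3*(H4+H5)) gives (-6*s^4 + 3*s^3 + 57*s^2 - 27*s - 27)/(32*s^6 + 16*s^5 - 304*s^4 - 228*s^3 + 478*s^2 - 84*s + 18)
Step 4 gives the overall T(s). Then T(0) = -27/18 = -3/2.

Answer: -3/2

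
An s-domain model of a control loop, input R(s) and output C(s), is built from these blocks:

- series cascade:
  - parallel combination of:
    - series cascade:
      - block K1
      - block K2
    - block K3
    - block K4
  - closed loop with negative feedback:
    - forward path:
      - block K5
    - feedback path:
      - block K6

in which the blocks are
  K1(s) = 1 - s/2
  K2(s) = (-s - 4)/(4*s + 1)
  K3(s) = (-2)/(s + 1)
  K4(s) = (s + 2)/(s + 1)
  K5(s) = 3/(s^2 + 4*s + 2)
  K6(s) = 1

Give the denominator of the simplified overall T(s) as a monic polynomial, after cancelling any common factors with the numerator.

Step 1 - cascade K1, K2: (s^2 + 2*s - 8)/(8*s + 2)
Step 2 - sum the parallel branches (K1*K2), K3, K4: (s^3 + 11*s^2 - 4*s - 8)/(8*s^2 + 10*s + 2)
Step 3 - feedback reduction of K5, K6: 3/(s^2 + 4*s + 5)
Step 4 - multiply ((K1*K2)+K3+K4), [K5/(1+K5*K6)] (series): (3*s^3 + 33*s^2 - 12*s - 24)/(8*s^4 + 42*s^3 + 82*s^2 + 58*s + 10)
Step 4 gives the fully reduced T(s), with no common factor left to cancel. The denominator's leading coefficient is 8, so divide each of its coefficients by 8 to get the monic form.

Answer: s^4 + 21*s^3/4 + 41*s^2/4 + 29*s/4 + 5/4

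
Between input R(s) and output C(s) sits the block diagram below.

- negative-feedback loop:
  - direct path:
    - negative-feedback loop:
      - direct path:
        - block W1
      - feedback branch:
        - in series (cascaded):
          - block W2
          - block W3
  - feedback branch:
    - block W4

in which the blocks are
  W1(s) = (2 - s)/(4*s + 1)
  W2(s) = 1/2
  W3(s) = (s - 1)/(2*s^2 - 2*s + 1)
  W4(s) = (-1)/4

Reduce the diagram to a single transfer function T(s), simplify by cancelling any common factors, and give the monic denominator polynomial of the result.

1. series reduction of W2, W3: (s - 1)/(4*s^2 - 4*s + 2)
2. close the feedback loop around W1, (W2*W3): (-4*s^3 + 12*s^2 - 10*s + 4)/(16*s^3 - 13*s^2 + 7*s)
3. apply the feedback formula to [W1/(1+W1*(W2*W3))], W4: (-8*s^3 + 24*s^2 - 20*s + 8)/(34*s^3 - 32*s^2 + 19*s - 2)
No further cancellation is possible in the step-3 result, so that is T(s). Its denominator becomes monic after dividing by the leading coefficient 34.

Therefore the answer is s^3 - 16*s^2/17 + 19*s/34 - 1/17.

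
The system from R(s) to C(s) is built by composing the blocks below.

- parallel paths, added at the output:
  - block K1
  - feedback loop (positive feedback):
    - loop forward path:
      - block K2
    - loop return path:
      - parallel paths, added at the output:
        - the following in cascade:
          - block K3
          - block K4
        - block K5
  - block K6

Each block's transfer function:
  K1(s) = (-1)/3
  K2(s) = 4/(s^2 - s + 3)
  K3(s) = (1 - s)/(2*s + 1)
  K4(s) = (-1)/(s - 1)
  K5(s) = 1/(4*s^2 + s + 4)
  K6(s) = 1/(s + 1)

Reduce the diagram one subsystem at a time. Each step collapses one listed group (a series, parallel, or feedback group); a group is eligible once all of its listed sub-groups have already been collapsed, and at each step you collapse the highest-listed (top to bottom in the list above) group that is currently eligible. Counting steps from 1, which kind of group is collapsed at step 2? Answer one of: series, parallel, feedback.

Step 1. cascade K3, K4
Step 2. parallel reduction of (K3*K4), K5
Step 3. apply the feedback formula to K2, ((K3*K4)+K5)
Step 4. reduce the parallel group K1, [K2/(1-K2*((K3*K4)+K5))], K6
The group at step 2 is a parallel group.

Final answer: parallel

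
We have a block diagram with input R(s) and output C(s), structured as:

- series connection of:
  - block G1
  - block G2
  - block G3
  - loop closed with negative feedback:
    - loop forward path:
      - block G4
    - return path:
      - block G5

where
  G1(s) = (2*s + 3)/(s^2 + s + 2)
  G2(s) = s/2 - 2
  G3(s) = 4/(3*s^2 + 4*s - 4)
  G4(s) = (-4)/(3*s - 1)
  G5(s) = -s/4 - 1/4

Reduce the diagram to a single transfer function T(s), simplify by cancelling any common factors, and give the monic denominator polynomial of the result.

1. apply the feedback formula to G4, G5 = (-1)/s
2. series reduction of G1, G2, G3, [G4/(1+G4*G5)] = (-4*s^2 + 10*s + 24)/(3*s^5 + 7*s^4 + 6*s^3 + 4*s^2 - 8*s)
That last expression is T(s), already simplified. Scaling its denominator by 1/3 (the reciprocal of the leading coefficient) yields the monic denominator.

Hence the answer: s^5 + 7*s^4/3 + 2*s^3 + 4*s^2/3 - 8*s/3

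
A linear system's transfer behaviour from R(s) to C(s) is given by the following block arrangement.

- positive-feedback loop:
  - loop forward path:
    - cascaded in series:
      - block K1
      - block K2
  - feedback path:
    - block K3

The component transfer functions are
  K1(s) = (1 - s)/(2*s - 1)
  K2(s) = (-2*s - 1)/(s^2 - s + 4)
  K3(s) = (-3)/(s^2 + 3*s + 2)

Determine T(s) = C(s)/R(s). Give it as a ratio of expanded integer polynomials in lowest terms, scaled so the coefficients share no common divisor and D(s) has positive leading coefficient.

[1] series reduction of K1, K2: (2*s^2 - s - 1)/(2*s^3 - 3*s^2 + 9*s - 4)
[2] apply the feedback formula to (K1*K2), K3, giving the overall T(s)

Answer: (2*s^4 + 5*s^3 - 5*s - 2)/(2*s^5 + 3*s^4 + 4*s^3 + 23*s^2 + 3*s - 11)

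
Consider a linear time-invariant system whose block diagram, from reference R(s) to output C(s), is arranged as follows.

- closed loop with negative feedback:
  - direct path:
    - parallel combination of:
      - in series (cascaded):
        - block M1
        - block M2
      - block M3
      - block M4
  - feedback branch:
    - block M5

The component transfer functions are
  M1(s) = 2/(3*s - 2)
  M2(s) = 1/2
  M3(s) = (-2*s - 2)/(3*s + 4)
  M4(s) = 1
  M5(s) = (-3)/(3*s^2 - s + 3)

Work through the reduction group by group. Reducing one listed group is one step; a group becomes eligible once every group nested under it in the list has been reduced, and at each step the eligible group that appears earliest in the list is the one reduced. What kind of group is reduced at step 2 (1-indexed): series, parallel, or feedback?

Answer: parallel

Working:
Step 1: cascade M1, M2
Step 2: add (M1*M2), M3, M4 (parallel)
Step 3: reduce the feedback loop with forward ((M1*M2)+M3+M4) and return M5
Step 2 collapses a parallel group.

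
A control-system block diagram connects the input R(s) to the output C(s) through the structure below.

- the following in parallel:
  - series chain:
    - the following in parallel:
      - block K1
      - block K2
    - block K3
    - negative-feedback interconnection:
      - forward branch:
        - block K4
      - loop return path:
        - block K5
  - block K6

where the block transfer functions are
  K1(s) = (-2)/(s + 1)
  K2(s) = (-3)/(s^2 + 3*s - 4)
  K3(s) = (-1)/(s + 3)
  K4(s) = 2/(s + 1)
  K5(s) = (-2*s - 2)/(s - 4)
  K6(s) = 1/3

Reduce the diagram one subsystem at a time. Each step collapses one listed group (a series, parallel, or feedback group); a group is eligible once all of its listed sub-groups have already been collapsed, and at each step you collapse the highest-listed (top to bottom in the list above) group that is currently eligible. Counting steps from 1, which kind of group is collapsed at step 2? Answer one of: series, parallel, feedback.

The answer is feedback.

Reasoning:
(1) combine K1, K2 in parallel
(2) collapse the loop (K4 forward, K5 return)
(3) series reduction of (K1+K2), K3, [K4/(1+K4*K5)]
(4) sum the parallel branches ((K1+K2)*K3*[K4/(1+K4*K5)]), K6
The group at step 2 is a feedback group.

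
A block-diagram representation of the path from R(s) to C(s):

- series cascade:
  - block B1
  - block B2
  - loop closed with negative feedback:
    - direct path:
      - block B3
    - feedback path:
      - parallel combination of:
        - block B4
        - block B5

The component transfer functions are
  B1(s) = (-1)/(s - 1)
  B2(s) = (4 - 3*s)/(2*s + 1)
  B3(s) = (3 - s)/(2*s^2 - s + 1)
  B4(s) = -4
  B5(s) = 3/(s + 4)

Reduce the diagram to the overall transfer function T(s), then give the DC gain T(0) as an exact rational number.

Step 1. reduce the parallel group B4, B5 -> (-4*s - 13)/(s + 4)
Step 2. close the feedback loop around B3, (B4+B5) -> (-s^2 - s + 12)/(2*s^3 + 11*s^2 - 2*s - 35)
Step 3. combine B1, B2, [B3/(1+B3*(B4+B5))] in series -> (-3*s^3 + s^2 + 40*s - 48)/(4*s^5 + 20*s^4 - 17*s^3 - 79*s^2 + 37*s + 35)
The step-3 result is T(s). Setting s = 0: T(0) = -48/35.

Final answer: -48/35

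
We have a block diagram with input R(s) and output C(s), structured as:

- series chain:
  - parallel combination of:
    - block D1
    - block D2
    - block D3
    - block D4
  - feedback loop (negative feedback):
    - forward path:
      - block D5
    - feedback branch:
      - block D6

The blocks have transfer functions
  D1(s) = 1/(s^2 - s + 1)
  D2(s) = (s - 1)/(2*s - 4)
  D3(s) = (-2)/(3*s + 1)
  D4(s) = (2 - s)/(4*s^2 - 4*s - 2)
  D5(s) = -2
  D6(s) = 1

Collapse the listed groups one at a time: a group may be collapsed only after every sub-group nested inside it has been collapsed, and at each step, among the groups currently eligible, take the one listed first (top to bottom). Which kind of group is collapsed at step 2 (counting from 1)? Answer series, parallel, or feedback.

Step 1: combine D1, D2, D3, D4 in parallel
Step 2: close the feedback loop around D5, D6
Step 3: combine (D1+D2+D3+D4), [D5/(1+D5*D6)] in series
The group at step 2 is a feedback group.

Therefore the answer is feedback.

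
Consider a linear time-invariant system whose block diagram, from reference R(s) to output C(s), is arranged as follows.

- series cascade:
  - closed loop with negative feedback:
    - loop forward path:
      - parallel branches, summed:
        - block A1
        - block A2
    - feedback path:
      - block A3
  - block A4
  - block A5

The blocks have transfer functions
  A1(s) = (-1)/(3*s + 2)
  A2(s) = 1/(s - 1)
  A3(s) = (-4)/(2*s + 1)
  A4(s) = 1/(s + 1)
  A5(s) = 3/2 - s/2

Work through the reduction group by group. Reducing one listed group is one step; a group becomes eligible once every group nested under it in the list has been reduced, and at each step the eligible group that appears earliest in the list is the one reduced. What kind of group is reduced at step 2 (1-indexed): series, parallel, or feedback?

Reducing step by step:

1. reduce the parallel group A1, A2
2. apply the feedback formula to (A1+A2), A3
3. combine [(A1+A2)/(1+(A1+A2)*A3)], A4, A5 in series
At step 2 the group reduced is feedback.

Answer: feedback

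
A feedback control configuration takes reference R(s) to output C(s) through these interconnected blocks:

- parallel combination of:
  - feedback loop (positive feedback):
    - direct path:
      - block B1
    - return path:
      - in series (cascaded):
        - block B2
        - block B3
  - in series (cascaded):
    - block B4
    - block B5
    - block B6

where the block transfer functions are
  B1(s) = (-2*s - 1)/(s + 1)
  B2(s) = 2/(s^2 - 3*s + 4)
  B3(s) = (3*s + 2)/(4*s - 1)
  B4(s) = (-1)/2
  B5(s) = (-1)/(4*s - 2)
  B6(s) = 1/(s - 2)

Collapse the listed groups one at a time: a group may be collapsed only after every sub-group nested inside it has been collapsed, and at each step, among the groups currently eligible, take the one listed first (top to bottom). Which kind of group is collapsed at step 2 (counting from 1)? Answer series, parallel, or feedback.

[1] reduce the series chain B2, B3
[2] reduce the feedback loop with forward B1 and return (B2*B3)
[3] combine B4, B5, B6 in series
[4] combine [B1/(1-B1*(B2*B3))], (B4*B5*B6) in parallel
The group at step 2 is a feedback group.

Answer: feedback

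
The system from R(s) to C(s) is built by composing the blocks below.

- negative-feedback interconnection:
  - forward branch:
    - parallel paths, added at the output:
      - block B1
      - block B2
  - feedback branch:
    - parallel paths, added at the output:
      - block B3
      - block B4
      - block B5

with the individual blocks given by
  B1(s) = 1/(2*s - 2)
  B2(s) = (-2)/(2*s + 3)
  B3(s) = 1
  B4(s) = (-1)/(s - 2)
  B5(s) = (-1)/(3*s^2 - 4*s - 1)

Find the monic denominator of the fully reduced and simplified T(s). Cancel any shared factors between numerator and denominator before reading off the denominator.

[1] add B1, B2 (parallel) -> (7 - 2*s)/(4*s^2 + 2*s - 6)
[2] combine B3, B4, B5 in parallel -> (3*s^3 - 13*s^2 + 10*s + 5)/(3*s^3 - 10*s^2 + 7*s + 2)
[3] apply the feedback formula to (B1+B2), (B3+B4+B5) -> (-6*s^4 + 41*s^3 - 84*s^2 + 45*s + 14)/(12*s^5 - 40*s^4 + 37*s^3 - 29*s^2 + 22*s + 23)
No further cancellation is possible in the step-3 result, so that is T(s). Its denominator becomes monic after dividing by the leading coefficient 12.

Hence the answer: s^5 - 10*s^4/3 + 37*s^3/12 - 29*s^2/12 + 11*s/6 + 23/12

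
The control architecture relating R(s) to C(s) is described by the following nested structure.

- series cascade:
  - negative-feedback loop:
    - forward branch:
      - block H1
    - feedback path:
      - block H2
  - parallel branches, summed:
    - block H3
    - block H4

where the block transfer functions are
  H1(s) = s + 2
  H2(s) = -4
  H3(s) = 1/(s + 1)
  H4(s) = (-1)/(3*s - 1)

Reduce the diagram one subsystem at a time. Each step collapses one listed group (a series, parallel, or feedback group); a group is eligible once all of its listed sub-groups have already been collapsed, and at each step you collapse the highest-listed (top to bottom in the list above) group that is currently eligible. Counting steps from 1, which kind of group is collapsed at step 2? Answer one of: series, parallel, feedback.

[1] apply the feedback formula to H1, H2
[2] reduce the parallel group H3, H4
[3] series reduction of [H1/(1+H1*H2)], (H3+H4)
The group at step 2 is a parallel group.

Therefore the answer is parallel.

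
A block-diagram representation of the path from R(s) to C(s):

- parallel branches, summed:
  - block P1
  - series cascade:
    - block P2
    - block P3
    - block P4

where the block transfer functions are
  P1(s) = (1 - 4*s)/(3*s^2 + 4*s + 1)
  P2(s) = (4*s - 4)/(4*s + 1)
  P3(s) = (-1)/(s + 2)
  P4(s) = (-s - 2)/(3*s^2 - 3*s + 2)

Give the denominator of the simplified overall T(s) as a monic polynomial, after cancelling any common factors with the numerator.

Answer: s^5 + 7*s^4/12 - s^3/4 + 17*s^2/36 + 13*s/36 + 1/18

Working:
1. multiply P2, P3, P4 (series): (4*s - 4)/(12*s^3 - 9*s^2 + 5*s + 2)
2. reduce the parallel group P1, (P2*P3*P4): (-48*s^4 + 60*s^3 - 25*s^2 - 15*s - 2)/(36*s^5 + 21*s^4 - 9*s^3 + 17*s^2 + 13*s + 2)
T(s) is the step-2 result (common factors already cancelled). Leading coefficient of the denominator: 36. Divide through by 36 for the monic polynomial.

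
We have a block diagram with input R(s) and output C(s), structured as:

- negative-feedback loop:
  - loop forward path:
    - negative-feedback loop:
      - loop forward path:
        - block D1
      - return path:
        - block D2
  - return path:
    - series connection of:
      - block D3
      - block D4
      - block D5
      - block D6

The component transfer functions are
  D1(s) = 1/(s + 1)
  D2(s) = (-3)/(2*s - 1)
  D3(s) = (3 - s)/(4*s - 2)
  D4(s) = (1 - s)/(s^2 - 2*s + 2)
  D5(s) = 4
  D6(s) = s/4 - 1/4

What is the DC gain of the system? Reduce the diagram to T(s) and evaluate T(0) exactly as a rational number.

Step 1. close the feedback loop around D1, D2 = (2*s - 1)/(2*s^2 + s - 4)
Step 2. series reduction of D3, D4, D5, D6 = (s^3 - 5*s^2 + 7*s - 3)/(4*s^3 - 10*s^2 + 12*s - 4)
Step 3. feedback reduction of [D1/(1+D1*D2)], (D3*D4*D5*D6) = (4*s^3 - 10*s^2 + 12*s - 4)/(4*s^4 - 5*s^3 - 9*s^2 + 27*s - 19)
That last expression is T(s); at s = 0 only the constant terms survive, so T(0) = -4/(-19) = 4/19.

Hence the answer: 4/19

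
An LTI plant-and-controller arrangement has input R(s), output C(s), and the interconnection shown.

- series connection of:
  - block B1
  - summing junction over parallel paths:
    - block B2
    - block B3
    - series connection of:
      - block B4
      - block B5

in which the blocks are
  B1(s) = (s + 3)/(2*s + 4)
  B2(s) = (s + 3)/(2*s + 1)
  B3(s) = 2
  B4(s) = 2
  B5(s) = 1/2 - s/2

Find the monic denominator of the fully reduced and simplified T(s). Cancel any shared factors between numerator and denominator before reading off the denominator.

Answer: s^2 + 5*s/2 + 1

Working:
Step 1. reduce the series chain B4, B5; result 1 - s
Step 2. add B2, B3, (B4*B5) (parallel); result (-2*s^2 + 6*s + 6)/(2*s + 1)
Step 3. series reduction of B1, (B2+B3+(B4*B5)); result (-s^3 + 12*s + 9)/(2*s^2 + 5*s + 2)
Step 3 gives the fully reduced T(s), with no common factor left to cancel. The denominator's leading coefficient is 2, so divide each of its coefficients by 2 to get the monic form.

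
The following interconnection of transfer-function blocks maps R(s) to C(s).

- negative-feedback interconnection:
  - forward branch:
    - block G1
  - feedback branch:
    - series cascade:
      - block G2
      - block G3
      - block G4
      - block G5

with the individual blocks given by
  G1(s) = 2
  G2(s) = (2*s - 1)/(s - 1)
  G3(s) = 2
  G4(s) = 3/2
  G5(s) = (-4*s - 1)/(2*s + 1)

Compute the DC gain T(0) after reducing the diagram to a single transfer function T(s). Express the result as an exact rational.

Reducing step by step:

(1) reduce the series chain G2, G3, G4, G5; result (-24*s^2 + 6*s + 3)/(2*s^2 - s - 1)
(2) collapse the loop (G1 forward, (G2*G3*G4*G5) return); result (-4*s^2 + 2*s + 2)/(46*s^2 - 11*s - 5)
That last expression is T(s); at s = 0 only the constant terms survive, so T(0) = 2/(-5) = -2/5.

Answer: -2/5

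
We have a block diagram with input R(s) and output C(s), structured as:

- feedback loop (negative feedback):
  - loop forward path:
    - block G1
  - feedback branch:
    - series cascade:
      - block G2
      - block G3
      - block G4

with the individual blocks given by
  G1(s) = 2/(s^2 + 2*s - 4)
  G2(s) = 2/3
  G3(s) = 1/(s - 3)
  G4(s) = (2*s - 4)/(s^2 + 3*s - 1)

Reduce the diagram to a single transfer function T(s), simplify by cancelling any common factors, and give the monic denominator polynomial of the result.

First reduce the diagram to T(s).

Step 1 - combine G2, G3, G4 in series gives (4*s - 8)/(3*s^3 - 30*s + 9)
Step 2 - collapse the loop (G1 forward, (G2*G3*G4) return) gives (6*s^3 - 60*s + 18)/(3*s^5 + 6*s^4 - 42*s^3 - 51*s^2 + 146*s - 52)
Step 2 gives the fully reduced T(s), with no common factor left to cancel. The denominator's leading coefficient is 3, so divide each of its coefficients by 3 to get the monic form.

Answer: s^5 + 2*s^4 - 14*s^3 - 17*s^2 + 146*s/3 - 52/3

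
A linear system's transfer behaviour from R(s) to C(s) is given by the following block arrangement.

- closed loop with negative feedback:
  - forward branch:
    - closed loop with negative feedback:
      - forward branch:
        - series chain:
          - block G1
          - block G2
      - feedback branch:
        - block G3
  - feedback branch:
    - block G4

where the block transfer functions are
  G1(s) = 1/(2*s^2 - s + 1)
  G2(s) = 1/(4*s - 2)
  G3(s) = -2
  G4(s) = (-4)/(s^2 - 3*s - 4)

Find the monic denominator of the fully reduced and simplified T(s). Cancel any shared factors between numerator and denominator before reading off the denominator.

The answer is s^5 - 4*s^4 - s^3/4 + 5*s^2/4 - 3*s/2 + 3/2.

Reasoning:
Step 1: series reduction of G1, G2 -> 1/(8*s^3 - 8*s^2 + 6*s - 2)
Step 2: close the feedback loop around (G1*G2), G3 -> 1/(8*s^3 - 8*s^2 + 6*s - 4)
Step 3: feedback reduction of [(G1*G2)/(1+(G1*G2)*G3)], G4 -> (s^2 - 3*s - 4)/(8*s^5 - 32*s^4 - 2*s^3 + 10*s^2 - 12*s + 12)
T(s) is the step-3 result (common factors already cancelled). Leading coefficient of the denominator: 8. Divide through by 8 for the monic polynomial.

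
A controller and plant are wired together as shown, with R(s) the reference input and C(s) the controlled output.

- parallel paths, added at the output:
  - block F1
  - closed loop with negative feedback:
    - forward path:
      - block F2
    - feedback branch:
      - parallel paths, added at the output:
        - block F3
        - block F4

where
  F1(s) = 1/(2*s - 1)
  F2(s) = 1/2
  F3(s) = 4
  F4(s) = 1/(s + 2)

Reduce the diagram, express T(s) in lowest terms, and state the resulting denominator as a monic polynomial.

First reduce the diagram to T(s).

Step 1: sum the parallel branches F3, F4 gives (4*s + 9)/(s + 2)
Step 2: feedback reduction of F2, (F3+F4) gives (s + 2)/(6*s + 13)
Step 3: combine F1, [F2/(1+F2*(F3+F4))] in parallel gives (2*s^2 + 9*s + 11)/(12*s^2 + 20*s - 13)
Step 3 gives the fully reduced T(s), with no common factor left to cancel. The denominator's leading coefficient is 12, so divide each of its coefficients by 12 to get the monic form.

Answer: s^2 + 5*s/3 - 13/12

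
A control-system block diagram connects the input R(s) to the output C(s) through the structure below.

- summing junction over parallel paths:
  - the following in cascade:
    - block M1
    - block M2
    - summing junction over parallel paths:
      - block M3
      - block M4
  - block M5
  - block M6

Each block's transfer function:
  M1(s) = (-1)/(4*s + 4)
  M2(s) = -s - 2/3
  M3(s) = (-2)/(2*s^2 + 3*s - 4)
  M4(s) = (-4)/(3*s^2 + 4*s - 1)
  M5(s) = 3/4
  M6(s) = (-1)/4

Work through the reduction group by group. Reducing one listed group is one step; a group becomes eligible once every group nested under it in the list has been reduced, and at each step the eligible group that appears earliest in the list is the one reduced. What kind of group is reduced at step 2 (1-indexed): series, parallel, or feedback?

Reducing step by step:

[1] combine M3, M4 in parallel
[2] cascade M1, M2, (M3+M4)
[3] add (M1*M2*(M3+M4)), M5, M6 (parallel)
The group at step 2 is a series group.

Answer: series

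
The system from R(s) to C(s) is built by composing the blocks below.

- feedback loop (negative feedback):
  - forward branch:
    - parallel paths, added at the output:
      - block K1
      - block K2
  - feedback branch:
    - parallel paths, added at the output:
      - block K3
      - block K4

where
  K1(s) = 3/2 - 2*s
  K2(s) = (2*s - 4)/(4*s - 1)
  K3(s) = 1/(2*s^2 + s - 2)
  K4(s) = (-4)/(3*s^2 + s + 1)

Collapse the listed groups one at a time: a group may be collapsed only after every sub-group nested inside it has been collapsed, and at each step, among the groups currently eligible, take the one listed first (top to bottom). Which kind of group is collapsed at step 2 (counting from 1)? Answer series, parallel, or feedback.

(1) sum the parallel branches K1, K2
(2) add K3, K4 (parallel)
(3) close the feedback loop around (K1+K2), (K3+K4)
Step 2: parallel.

Answer: parallel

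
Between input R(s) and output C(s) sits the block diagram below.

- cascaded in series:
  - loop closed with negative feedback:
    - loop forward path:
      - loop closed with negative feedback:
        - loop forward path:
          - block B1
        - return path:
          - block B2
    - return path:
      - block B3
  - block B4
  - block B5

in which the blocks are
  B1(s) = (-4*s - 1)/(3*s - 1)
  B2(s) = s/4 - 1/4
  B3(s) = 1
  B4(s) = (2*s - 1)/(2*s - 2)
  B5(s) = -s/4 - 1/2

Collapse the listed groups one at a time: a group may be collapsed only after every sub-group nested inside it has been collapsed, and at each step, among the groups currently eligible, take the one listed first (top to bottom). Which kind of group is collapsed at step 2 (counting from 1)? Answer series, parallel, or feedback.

Step 1. collapse the loop (B1 forward, B2 return)
Step 2. feedback reduction of [B1/(1+B1*B2)], B3
Step 3. combine [[B1/(1+B1*B2)]/(1+[B1/(1+B1*B2)]*B3)], B4, B5 in series
At step 2 the group reduced is feedback.

Final answer: feedback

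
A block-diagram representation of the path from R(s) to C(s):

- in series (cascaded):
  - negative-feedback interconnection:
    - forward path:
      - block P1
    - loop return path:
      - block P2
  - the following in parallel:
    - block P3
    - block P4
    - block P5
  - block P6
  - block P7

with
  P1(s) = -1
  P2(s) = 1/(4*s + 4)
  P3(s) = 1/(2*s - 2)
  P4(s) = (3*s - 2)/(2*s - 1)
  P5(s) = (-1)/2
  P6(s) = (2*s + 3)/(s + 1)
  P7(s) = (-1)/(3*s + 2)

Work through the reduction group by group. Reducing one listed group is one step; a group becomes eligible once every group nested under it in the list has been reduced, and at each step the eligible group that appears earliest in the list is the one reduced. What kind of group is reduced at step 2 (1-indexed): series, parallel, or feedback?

Step 1: apply the feedback formula to P1, P2
Step 2: reduce the parallel group P3, P4, P5
Step 3: reduce the series chain [P1/(1+P1*P2)], (P3+P4+P5), P6, P7
Step 2: parallel.

Answer: parallel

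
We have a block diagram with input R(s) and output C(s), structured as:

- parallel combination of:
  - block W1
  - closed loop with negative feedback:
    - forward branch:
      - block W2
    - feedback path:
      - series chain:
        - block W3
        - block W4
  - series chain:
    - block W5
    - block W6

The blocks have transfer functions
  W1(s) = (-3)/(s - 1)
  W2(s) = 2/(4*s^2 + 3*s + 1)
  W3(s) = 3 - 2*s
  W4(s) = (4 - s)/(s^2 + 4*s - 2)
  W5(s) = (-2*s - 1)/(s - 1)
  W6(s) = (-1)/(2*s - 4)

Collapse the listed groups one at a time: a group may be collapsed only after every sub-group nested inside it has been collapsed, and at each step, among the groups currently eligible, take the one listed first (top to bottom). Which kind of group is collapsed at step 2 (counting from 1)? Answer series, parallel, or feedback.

Step 1: cascade W3, W4
Step 2: reduce the feedback loop with forward W2 and return (W3*W4)
Step 3: cascade W5, W6
Step 4: parallel reduction of W1, [W2/(1+W2*(W3*W4))], (W5*W6)
Step 2 collapses a feedback group.

Therefore the answer is feedback.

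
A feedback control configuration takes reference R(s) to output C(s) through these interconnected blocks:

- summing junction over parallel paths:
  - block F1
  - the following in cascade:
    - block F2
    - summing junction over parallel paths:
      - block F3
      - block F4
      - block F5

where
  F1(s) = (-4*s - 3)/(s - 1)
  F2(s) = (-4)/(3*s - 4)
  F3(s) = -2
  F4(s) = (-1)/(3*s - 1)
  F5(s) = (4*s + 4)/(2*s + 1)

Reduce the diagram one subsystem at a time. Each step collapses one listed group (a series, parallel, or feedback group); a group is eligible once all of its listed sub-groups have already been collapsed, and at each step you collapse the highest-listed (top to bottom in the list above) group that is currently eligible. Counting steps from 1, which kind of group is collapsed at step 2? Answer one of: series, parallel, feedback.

Step 1: add F3, F4, F5 (parallel)
Step 2: series reduction of F2, (F3+F4+F5)
Step 3: reduce the parallel group F1, (F2*(F3+F4+F5))
Step 2 collapses a series group.

Final answer: series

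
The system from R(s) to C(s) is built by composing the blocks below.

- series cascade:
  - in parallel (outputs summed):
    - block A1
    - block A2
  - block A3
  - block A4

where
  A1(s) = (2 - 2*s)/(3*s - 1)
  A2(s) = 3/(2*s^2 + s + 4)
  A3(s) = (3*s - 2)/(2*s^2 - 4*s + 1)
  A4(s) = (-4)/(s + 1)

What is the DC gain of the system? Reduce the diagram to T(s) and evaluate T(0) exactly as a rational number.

Reducing step by step:

Step 1 - reduce the parallel group A1, A2, giving (-4*s^3 + 2*s^2 + 3*s + 5)/(6*s^3 + s^2 + 11*s - 4)
Step 2 - reduce the series chain (A1+A2), A3, A4, giving (48*s^4 - 56*s^3 - 20*s^2 - 36*s + 40)/(12*s^6 - 10*s^5 + 2*s^4 - 27*s^3 - 24*s^2 + 23*s - 4)
Step 2 gives the overall T(s). Then T(0) = 40/(-4) = -10.

Answer: -10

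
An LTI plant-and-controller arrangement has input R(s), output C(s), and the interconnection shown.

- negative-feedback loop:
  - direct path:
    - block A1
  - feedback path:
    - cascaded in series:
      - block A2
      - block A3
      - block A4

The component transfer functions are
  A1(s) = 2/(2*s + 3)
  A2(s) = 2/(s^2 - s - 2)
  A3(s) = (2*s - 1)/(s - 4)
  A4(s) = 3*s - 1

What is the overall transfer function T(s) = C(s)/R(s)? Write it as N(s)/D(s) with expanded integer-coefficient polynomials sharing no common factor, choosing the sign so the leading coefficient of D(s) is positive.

Reducing step by step:

(1) combine A2, A3, A4 in series = (12*s^2 - 10*s + 2)/(s^3 - 5*s^2 + 2*s + 8)
(2) reduce the feedback loop with forward A1 and return (A2*A3*A4); the result is T(s) itself (integer coefficients, no common factor, positive leading denominator coefficient)

Answer: (2*s^3 - 10*s^2 + 4*s + 16)/(2*s^4 - 7*s^3 + 13*s^2 + 2*s + 28)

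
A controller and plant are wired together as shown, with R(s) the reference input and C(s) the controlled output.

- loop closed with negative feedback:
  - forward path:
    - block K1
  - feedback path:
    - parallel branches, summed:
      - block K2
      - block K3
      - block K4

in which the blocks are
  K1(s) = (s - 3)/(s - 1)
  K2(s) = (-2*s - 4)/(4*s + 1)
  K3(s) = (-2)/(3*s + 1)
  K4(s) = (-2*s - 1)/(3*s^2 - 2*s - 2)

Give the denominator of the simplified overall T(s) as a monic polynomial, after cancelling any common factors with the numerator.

1. sum the parallel branches K2, K3, K4 gives (-18*s^4 - 78*s^3 + 12*s^2 + 47*s + 11)/(36*s^4 - 3*s^3 - 35*s^2 - 16*s - 2)
2. apply the feedback formula to K1, (K2+K3+K4) gives (36*s^5 - 111*s^4 - 26*s^3 + 89*s^2 + 46*s + 6)/(18*s^5 - 63*s^4 + 214*s^3 + 30*s^2 - 116*s - 31)
The result of step 2 is T(s) in lowest terms. Its denominator has leading coefficient 18; dividing the denominator through by 18 makes it monic.

Final answer: s^5 - 7*s^4/2 + 107*s^3/9 + 5*s^2/3 - 58*s/9 - 31/18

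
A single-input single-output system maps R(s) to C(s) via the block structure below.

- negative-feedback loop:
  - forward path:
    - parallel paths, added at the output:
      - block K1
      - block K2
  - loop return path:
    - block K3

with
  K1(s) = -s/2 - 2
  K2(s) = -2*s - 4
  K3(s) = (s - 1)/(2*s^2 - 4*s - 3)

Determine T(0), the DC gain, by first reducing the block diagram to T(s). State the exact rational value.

The answer is 6.

Reasoning:
1. reduce the parallel group K1, K2: -5*s/2 - 6
2. close the feedback loop around (K1+K2), K3: (10*s^3 + 4*s^2 - 63*s - 36)/(s^2 + 15*s - 6)
That last expression is T(s); at s = 0 only the constant terms survive, so T(0) = -36/(-6) = 6.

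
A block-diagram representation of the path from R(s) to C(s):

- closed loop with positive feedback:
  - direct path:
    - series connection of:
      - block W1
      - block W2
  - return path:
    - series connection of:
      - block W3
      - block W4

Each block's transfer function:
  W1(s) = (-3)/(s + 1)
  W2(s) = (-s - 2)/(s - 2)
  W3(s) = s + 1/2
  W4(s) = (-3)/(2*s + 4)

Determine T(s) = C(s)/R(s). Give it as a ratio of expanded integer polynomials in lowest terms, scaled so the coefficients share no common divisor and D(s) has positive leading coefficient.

[1] multiply W1, W2 (series) -> (3*s + 6)/(s^2 - s - 2)
[2] cascade W3, W4 -> (-6*s - 3)/(4*s + 8)
[3] feedback reduction of (W1*W2), (W3*W4): this yields T(s), and no further normalization is needed

Final answer: (12*s + 24)/(4*s^2 + 14*s + 1)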